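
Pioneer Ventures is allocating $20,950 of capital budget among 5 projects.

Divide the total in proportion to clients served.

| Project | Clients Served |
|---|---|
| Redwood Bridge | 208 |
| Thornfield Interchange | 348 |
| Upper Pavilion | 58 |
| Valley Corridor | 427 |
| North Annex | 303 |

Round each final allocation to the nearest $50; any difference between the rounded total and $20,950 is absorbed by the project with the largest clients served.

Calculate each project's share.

Redwood Bridge: $3,250 | Thornfield Interchange: $5,400 | Upper Pavilion: $900 | Valley Corridor: $6,700 | North Annex: $4,700

Sum of clients served: 208 + 348 + 58 + 427 + 303 = 1,344.
Unrounded shares: Redwood Bridge 3,242.26; Thornfield Interchange 5,424.55; Upper Pavilion 904.09; Valley Corridor 6,655.99; North Annex 4,723.10.
Rounded to nearest $50: Redwood Bridge $3,250; Thornfield Interchange $5,400; Upper Pavilion $900; Valley Corridor $6,650; North Annex $4,700. Sum = $20,900.
Difference $20,950 − $20,900 = +$50 applied to largest clients served (Valley Corridor): Valley Corridor becomes $6,700.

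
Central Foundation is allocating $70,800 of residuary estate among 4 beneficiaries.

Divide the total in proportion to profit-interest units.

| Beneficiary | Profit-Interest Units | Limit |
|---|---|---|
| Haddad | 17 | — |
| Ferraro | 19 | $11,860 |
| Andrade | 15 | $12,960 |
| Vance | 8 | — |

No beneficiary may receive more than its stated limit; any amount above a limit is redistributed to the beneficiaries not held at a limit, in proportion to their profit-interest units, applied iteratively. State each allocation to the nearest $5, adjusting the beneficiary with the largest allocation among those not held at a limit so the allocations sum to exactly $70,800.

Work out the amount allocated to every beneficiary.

Haddad: $31,265 | Ferraro: $11,860 | Andrade: $12,960 | Vance: $14,715

Sum of profit-interest units: 59.
Proportional shares (ignoring caps): Haddad 20,400.00; Ferraro 22,800.00; Andrade 18,000.00; Vance 9,600.00.
Held at cap: Ferraro ($11,860), Andrade ($12,960); residual $45,980 reallocated over remaining profit-interest units 25.
Redistributed shares: Haddad 31,266.40 → $31,265; Vance 14,713.60 → $14,715.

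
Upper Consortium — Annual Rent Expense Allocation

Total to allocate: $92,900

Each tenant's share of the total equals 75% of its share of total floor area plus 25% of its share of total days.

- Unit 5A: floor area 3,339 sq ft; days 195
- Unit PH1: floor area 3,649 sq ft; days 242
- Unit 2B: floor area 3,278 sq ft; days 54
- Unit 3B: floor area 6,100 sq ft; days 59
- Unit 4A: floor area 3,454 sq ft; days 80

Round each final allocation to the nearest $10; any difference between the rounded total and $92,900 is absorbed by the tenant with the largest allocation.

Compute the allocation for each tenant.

Unit 5A: $18,930; Unit PH1: $21,750; Unit 2B: $13,510; Unit 3B: $23,620; Unit 4A: $15,090

Floor area total 19,820; days total 630.
Composite weights (75% floor area + 25% days): Unit 5A 0.2037; Unit PH1 0.2341; Unit 2B 0.1455; Unit 3B 0.2542; Unit 4A 0.1624.
Proportional shares: Unit 5A 18,926.57; Unit PH1 21,749.00; Unit 2B 13,514.16; Unit 3B 23,618.91; Unit 4A 15,091.36.
After rounding ($10): Unit 5A $18,930; Unit PH1 $21,750; Unit 2B $13,510; Unit 3B $23,620; Unit 4A $15,090. Sum = $92,900.
Sum already equals the total — no adjustment.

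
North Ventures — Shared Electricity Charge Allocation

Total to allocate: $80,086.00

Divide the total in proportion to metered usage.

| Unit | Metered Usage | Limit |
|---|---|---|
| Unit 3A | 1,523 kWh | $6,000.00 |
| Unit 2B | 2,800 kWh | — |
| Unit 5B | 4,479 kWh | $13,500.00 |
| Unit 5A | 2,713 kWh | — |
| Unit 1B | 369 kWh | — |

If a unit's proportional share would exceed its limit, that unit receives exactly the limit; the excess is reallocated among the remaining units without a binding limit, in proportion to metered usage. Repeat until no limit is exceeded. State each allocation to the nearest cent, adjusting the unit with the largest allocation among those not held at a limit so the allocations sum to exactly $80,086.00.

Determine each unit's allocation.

Unit 3A: $6,000.00; Unit 2B: $28,840.66; Unit 5B: $13,500.00; Unit 5A: $27,944.55; Unit 1B: $3,800.79

Combined metered usage = 11,884.
Pro-rata shares before constraints: Unit 3A 10,263.4616; Unit 2B 18,869.13497; Unit 5B 30,183.8770; Unit 5A 18,282.8440; Unit 1B 2,486.6824.
Capped: Unit 3A ($6,000.00), Unit 5B ($13,500.00); residual $60,586.00 reallocated over remaining metered usage 5,882.
Redistributed shares: Unit 2B 28,840.6664 → $28,840.67; Unit 5A 27,944.5457 → $27,944.55; Unit 1B 3,800.7878 → $3,800.79.
Rounding difference −$0.01 applied to Unit 2B → $28,840.66.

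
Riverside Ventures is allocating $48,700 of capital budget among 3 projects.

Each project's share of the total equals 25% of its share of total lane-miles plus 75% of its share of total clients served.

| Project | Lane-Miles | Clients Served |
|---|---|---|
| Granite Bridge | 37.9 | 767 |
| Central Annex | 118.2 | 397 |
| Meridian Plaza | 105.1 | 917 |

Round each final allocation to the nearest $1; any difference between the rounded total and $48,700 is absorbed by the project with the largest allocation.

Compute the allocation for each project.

Granite Bridge: $15,229 | Central Annex: $12,478 | Meridian Plaza: $20,993

Totals — lane-miles 261.2, clients served 2,081.
Combined weights (25% lane-miles + 75% clients served): Granite Bridge 0.3127; Central Annex 0.2562; Meridian Plaza 0.4311.
Unrounded shares: Granite Bridge 15,228.71; Central Annex 12,477.52; Meridian Plaza 20,993.77.
At nearest $1: Granite Bridge $15,229; Central Annex $12,478; Meridian Plaza $20,994. Sum = $48,701.
Difference $48,700 − $48,701 = −$1 applied to largest allocation (Meridian Plaza): Meridian Plaza becomes $20,993.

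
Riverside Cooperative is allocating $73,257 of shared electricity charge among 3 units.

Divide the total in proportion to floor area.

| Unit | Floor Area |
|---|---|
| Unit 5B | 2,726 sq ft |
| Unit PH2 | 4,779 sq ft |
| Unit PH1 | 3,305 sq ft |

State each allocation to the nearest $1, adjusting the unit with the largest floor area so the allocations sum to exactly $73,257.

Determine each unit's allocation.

Unit 5B: $18,474; Unit PH2: $32,386; Unit PH1: $22,397

Sum of floor area: 2,726 + 4,779 + 3,305 = 10,810.
Proportional shares: Unit 5B 18,473.504; Unit PH2 32,386.24; Unit PH1 22,397.26.
After rounding ($1): Unit 5B $18,474; Unit PH2 $32,386; Unit PH1 $22,397. Sum = $73,257.
No rounding difference to absorb.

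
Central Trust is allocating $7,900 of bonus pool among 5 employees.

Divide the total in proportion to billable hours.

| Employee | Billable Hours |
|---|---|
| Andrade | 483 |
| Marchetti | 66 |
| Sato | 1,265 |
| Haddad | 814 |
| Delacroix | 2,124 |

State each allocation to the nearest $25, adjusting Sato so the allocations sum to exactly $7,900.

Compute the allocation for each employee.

Andrade: $800; Marchetti: $100; Sato: $2,125; Haddad: $1,350; Delacroix: $3,525

Total billable hours = 4,752.
Proportional shares: Andrade 483/4,752 × $7,900 = 802.97; Marchetti 66/4,752 × $7,900 = 109.72; Sato 1,265/4,752 × $7,900 = 2,103.01; Haddad 814/4,752 × $7,900 = 1,353.24; Delacroix 2,124/4,752 × $7,900 = 3,531.06.
After rounding ($25): Andrade $800; Marchetti $100; Sato $2,100; Haddad $1,350; Delacroix $3,525. Sum = $7,875.
Difference $7,900 − $7,875 = +$25 applied to Sato: Sato becomes $2,125.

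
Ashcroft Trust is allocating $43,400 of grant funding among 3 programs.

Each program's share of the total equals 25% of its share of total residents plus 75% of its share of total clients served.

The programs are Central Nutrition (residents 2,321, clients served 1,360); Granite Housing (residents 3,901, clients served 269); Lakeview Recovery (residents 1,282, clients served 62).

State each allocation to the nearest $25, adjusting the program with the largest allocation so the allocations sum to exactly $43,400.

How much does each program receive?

Central Nutrition: $29,525 · Granite Housing: $10,825 · Lakeview Recovery: $3,050

Totals — residents 7,504, clients served 1,691.
Combined weights (25% residents + 75% clients served): Central Nutrition 0.6805; Granite Housing 0.2493; Lakeview Recovery 0.0702.
Unrounded shares: Central Nutrition 29,534.52; Granite Housing 10,818.41; Lakeview Recovery 3,047.07.
At nearest $25: Central Nutrition $29,525; Granite Housing $10,825; Lakeview Recovery $3,050. Sum = $43,400.
Sum already equals the total — no adjustment.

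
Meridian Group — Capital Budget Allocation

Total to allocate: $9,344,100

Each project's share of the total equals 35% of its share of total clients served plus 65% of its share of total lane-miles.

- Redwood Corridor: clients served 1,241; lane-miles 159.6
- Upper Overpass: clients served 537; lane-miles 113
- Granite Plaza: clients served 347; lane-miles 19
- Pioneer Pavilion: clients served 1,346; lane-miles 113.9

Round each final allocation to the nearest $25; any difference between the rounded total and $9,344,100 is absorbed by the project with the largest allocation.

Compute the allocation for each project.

Clients served total 3,471; lane-miles total 405.5.
Blended shares (35% clients served + 65% lane-miles): Redwood Corridor 0.3810; Upper Overpass 0.2353; Granite Plaza 0.0654; Pioneer Pavilion 0.3183.
Proportional shares: Redwood Corridor 3,559,813.87; Upper Overpass 2,198,508.46; Granite Plaza 611,535.31; Pioneer Pavilion 2,974,242.36.
Rounded to nearest $25: Redwood Corridor $3,559,825; Upper Overpass $2,198,500; Granite Plaza $611,525; Pioneer Pavilion $2,974,250. Sum = $9,344,100.
No rounding difference to absorb.

Redwood Corridor: $3,559,825 | Upper Overpass: $2,198,500 | Granite Plaza: $611,525 | Pioneer Pavilion: $2,974,250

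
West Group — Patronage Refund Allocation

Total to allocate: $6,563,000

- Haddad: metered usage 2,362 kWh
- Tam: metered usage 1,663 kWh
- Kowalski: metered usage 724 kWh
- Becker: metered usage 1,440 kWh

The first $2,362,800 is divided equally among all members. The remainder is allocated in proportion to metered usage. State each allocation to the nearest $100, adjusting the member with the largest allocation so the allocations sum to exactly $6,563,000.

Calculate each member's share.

Haddad: $2,193,700 · Tam: $1,719,300 · Kowalski: $1,082,000 · Becker: $1,568,000

First tranche $2,362,800 split equally: $590,700 each.
Remainder $4,200,200 by metered usage (total 6,189): Haddad 1,602,984.71 → $1,603,000; Tam 1,128,604.39 → $1,128,600; Kowalski 491,346.71 → $491,300; Becker 977,264.18 → $977,300.
Totals: Haddad $590,700 + $1,603,000 = $2,193,700; Tam $590,700 + $1,128,600 = $1,719,300; Kowalski $590,700 + $491,300 = $1,082,000; Becker $590,700 + $977,300 = $1,568,000.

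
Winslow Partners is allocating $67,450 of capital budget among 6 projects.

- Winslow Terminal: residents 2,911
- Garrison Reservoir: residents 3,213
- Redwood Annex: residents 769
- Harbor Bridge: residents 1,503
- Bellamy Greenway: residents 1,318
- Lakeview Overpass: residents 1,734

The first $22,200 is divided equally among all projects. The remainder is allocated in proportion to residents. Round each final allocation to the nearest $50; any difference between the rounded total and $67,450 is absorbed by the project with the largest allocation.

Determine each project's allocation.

Winslow Terminal: $15,200 · Garrison Reservoir: $16,400 · Redwood Annex: $6,750 · Harbor Bridge: $9,650 · Bellamy Greenway: $8,900 · Lakeview Overpass: $10,550

Equal tier: $22,200 ÷ 6 = $3,700 apiece.
Remainder $45,250 by residents (total 11,448): Winslow Terminal 11,506.18 → $11,500; Garrison Reservoir 12,699.88 → $12,700; Redwood Annex 3,039.59 → $3,050; Harbor Bridge 5,940.84 → $5,950; Bellamy Greenway 5,209.60 → $5,200; Lakeview Overpass 6,853.90 → $6,850.
Totals: Winslow Terminal $3,700 + $11,500 = $15,200; Garrison Reservoir $3,700 + $12,700 = $16,400; Redwood Annex $3,700 + $3,050 = $6,750; Harbor Bridge $3,700 + $5,950 = $9,650; Bellamy Greenway $3,700 + $5,200 = $8,900; Lakeview Overpass $3,700 + $6,850 = $10,550.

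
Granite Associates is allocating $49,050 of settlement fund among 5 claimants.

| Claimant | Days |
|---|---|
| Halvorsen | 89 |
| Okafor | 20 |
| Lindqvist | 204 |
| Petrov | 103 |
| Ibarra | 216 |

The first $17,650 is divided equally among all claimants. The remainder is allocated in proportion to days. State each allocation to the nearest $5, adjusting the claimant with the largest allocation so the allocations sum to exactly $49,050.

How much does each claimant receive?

$17,650 shared equally gives $3,530 per claimant.
Remainder $31,400 by days (total 632): Halvorsen 4,421.84 → $4,420; Okafor 993.67 → $995; Lindqvist 10,135.44 → $10,135; Petrov 5,117.41 → $5,115; Ibarra 10,731.65 → $10,730.
Rounding difference +$5 on remainder applied to Ibarra.
Totals: Halvorsen $3,530 + $4,420 = $7,950; Okafor $3,530 + $995 = $4,525; Lindqvist $3,530 + $10,135 = $13,665; Petrov $3,530 + $5,115 = $8,645; Ibarra $3,530 + $10,735 = $14,265.

Halvorsen: $7,950; Okafor: $4,525; Lindqvist: $13,665; Petrov: $8,645; Ibarra: $14,265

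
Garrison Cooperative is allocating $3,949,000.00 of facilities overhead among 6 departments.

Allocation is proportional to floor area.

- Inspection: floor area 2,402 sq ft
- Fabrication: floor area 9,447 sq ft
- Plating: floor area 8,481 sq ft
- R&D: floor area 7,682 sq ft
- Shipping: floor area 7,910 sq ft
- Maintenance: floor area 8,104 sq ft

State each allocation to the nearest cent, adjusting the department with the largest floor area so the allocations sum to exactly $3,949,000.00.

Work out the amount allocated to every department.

Inspection: $215,452.19 | Fabrication: $847,367.53 | Plating: $760,720.23 | R&D: $689,052.33 | Shipping: $709,503.25 | Maintenance: $726,904.47

Combined floor area = 2,402 + 9,447 + 8,481 + 7,682 + 7,910 + 8,104 = 44,026.
Raw shares: Inspection 215,452.1873; Fabrication 847,367.5328; Plating 760,720.2335; R&D 689,052.3327; Shipping 709,503.2481; Maintenance 726,904.4655.
At nearest cent: Inspection $215,452.19; Fabrication $847,367.53; Plating $760,720.23; R&D $689,052.33; Shipping $709,503.25; Maintenance $726,904.47. Sum = $3,949,000.00.
No rounding difference to absorb.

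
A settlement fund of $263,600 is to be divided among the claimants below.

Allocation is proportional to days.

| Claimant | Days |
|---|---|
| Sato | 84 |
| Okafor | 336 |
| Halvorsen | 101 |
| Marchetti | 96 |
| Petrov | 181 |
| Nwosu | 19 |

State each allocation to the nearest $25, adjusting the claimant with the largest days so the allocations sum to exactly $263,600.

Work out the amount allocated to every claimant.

Total days = 84 + 336 + 101 + 96 + 181 + 19 = 817.
Proportional shares: Sato 27,102.08; Okafor 108,408.32; Halvorsen 32,587.03; Marchetti 30,973.81; Petrov 58,398.53; Nwosu 6,130.23.
At nearest $25: Sato $27,100; Okafor $108,400; Halvorsen $32,575; Marchetti $30,975; Petrov $58,400; Nwosu $6,125. Sum = $263,575.
Difference $263,600 − $263,575 = +$25 applied to largest days (Okafor): Okafor becomes $108,425.

Sato: $27,100; Okafor: $108,425; Halvorsen: $32,575; Marchetti: $30,975; Petrov: $58,400; Nwosu: $6,125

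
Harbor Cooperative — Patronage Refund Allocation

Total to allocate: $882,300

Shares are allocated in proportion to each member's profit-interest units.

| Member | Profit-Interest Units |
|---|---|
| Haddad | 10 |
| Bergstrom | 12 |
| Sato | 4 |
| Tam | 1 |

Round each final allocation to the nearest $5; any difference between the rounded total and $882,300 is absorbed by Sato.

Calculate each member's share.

Combined profit-interest units = 27.
Unrounded shares: Haddad 10/27 × $882,300 = 326,777.78; Bergstrom 12/27 × $882,300 = 392,133.33; Sato 4/27 × $882,300 = 130,711.11; Tam 1/27 × $882,300 = 32,677.78.
Rounded to nearest $5: Haddad $326,780; Bergstrom $392,135; Sato $130,710; Tam $32,680. Sum = $882,305.
Difference $882,300 − $882,305 = −$5 applied to Sato: Sato becomes $130,705.

Haddad: $326,780 | Bergstrom: $392,135 | Sato: $130,705 | Tam: $32,680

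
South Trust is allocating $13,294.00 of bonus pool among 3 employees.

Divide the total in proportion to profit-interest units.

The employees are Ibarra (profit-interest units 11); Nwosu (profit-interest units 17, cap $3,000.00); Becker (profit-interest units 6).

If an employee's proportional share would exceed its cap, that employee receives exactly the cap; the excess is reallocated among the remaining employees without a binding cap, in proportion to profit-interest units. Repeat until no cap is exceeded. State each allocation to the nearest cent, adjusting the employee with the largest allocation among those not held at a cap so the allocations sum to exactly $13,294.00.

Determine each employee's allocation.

Combined profit-interest units = 34.
Proportional shares (ignoring caps): Ibarra 4,301.0000; Nwosu 6,647.0000; Becker 2,346.0000.
Cap binds for Nwosu ($3,000.00); residual $10,294.00 reallocated over remaining profit-interest units 17.
Shares after redistribution: Ibarra 6,660.8235 → $6,660.82; Becker 3,633.1765 → $3,633.18.

Ibarra: $6,660.82; Nwosu: $3,000.00; Becker: $3,633.18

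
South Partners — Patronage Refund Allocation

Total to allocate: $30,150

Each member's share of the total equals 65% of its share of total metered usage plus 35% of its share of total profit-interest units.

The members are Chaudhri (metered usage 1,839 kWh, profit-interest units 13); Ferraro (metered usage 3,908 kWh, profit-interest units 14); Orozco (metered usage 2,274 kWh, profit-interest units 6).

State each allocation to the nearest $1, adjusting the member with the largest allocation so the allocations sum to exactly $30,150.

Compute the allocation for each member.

Chaudhri: $8,650 | Ferraro: $14,025 | Orozco: $7,475

Metered usage total 8,021; profit-interest units total 33.
Combined weights (65% metered usage + 35% profit-interest units): Chaudhri 0.2869; Ferraro 0.4652; Orozco 0.2479.
Unrounded shares: Chaudhri 8,650.23; Ferraro 14,025.13; Orozco 7,474.64.
Rounded to nearest $1: Chaudhri $8,650; Ferraro $14,025; Orozco $7,475. Sum = $30,150.
Rounded total matches; no reconciliation needed.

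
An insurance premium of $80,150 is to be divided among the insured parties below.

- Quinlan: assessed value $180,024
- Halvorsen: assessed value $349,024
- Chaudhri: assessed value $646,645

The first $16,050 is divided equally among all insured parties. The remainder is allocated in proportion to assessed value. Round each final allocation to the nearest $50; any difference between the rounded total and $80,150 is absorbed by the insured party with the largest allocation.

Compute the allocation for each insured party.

$16,050 shared equally gives $5,350 per insured party.
Remainder $64,100 by assessed value (total 1,175,693): Quinlan 9,815.09 → $9,800; Halvorsen 19,029.15 → $19,050; Chaudhri 35,255.76 → $35,250.
Totals: Quinlan $5,350 + $9,800 = $15,150; Halvorsen $5,350 + $19,050 = $24,400; Chaudhri $5,350 + $35,250 = $40,600.

Quinlan: $15,150 | Halvorsen: $24,400 | Chaudhri: $40,600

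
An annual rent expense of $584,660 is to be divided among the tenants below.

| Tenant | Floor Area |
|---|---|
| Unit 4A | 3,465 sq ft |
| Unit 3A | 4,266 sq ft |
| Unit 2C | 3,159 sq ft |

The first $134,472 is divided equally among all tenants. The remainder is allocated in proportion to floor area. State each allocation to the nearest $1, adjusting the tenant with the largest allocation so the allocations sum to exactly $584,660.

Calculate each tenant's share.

Unit 4A: $188,066; Unit 3A: $221,178; Unit 2C: $175,416

Equal tier: $134,472 ÷ 3 = $44,824 apiece.
Remainder $450,188 by floor area (total 10,890): Unit 4A 143,241.64 → $143,242; Unit 3A 176,354.64 → $176,355; Unit 2C 130,591.73 → $130,592.
Rounding difference −$1 on remainder applied to Unit 3A.
Totals: Unit 4A $44,824 + $143,242 = $188,066; Unit 3A $44,824 + $176,354 = $221,178; Unit 2C $44,824 + $130,592 = $175,416.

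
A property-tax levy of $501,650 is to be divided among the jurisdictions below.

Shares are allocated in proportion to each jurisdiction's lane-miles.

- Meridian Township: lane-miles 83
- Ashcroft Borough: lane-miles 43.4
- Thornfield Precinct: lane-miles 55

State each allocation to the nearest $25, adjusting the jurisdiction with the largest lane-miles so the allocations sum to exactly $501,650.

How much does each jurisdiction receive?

Meridian Township: $229,525; Ashcroft Borough: $120,025; Thornfield Precinct: $152,100

Total lane-miles = 83 + 43.4 + 55 = 181.4.
Pro-rata amounts: Meridian Township 229,531.15; Ashcroft Borough 120,019.90; Thornfield Precinct 152,098.95.
After rounding ($25): Meridian Township $229,525; Ashcroft Borough $120,025; Thornfield Precinct $152,100. Sum = $501,650.
No rounding difference to absorb.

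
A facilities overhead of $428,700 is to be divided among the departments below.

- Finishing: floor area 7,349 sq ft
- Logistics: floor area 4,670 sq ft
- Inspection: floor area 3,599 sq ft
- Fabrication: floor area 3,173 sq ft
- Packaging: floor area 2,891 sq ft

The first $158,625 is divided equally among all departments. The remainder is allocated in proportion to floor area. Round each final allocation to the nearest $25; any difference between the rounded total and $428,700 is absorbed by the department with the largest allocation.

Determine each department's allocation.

Finishing: $123,275; Logistics: $89,900; Inspection: $76,550; Fabrication: $71,250; Packaging: $67,725

First tranche $158,625 split equally: $31,725 each.
Remainder $270,075 by floor area (total 21,682): Finishing 91,540.50 → $91,550; Logistics 58,170.38 → $58,175; Inspection 44,829.81 → $44,825; Fabrication 39,523.47 → $39,525; Packaging 36,010.83 → $36,000.
Totals: Finishing $31,725 + $91,550 = $123,275; Logistics $31,725 + $58,175 = $89,900; Inspection $31,725 + $44,825 = $76,550; Fabrication $31,725 + $39,525 = $71,250; Packaging $31,725 + $36,000 = $67,725.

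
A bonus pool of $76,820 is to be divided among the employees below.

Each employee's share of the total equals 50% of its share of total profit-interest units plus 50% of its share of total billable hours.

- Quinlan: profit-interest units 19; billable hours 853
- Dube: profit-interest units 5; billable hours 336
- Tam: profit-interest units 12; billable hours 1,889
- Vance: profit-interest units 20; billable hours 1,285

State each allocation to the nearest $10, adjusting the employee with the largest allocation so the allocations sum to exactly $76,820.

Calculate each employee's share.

Quinlan: $20,540 | Dube: $6,390 | Tam: $24,860 | Vance: $25,030

Totals — profit-interest units 56, billable hours 4,363.
Combined weights (50% profit-interest units + 50% billable hours): Quinlan 0.2674; Dube 0.0831; Tam 0.3236; Vance 0.3258.
Unrounded shares: Quinlan 20,541.41; Dube 6,387.47; Tam 24,860.67; Vance 25,030.45.
After rounding ($10): Quinlan $20,540; Dube $6,390; Tam $24,860; Vance $25,030. Sum = $76,820.
Sum already equals the total — no adjustment.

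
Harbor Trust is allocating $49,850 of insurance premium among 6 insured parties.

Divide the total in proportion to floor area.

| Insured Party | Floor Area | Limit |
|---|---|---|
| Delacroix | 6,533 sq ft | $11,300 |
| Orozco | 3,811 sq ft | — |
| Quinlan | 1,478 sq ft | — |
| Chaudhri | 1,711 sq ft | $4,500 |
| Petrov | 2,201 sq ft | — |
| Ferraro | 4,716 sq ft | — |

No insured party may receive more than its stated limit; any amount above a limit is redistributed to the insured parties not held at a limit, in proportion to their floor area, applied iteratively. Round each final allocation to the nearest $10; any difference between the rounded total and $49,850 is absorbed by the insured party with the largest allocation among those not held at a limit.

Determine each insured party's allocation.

Sum of floor area: 20,450.
Proportional shares (ignoring caps): Delacroix 15,925.19; Orozco 9,289.89; Quinlan 3,602.85; Chaudhri 4,170.82; Petrov 5,365.27; Ferraro 11,495.97.
Capped: Delacroix ($11,300); remaining pool $38,550 reallocated over remaining floor area 13,917.
Capped: Chaudhri ($4,500); remaining pool $34,050 reallocated over remaining floor area 12,206.
Shares after redistribution: Orozco 10,631.21 → $10,630; Quinlan 4,123.05 → $4,120; Petrov 6,139.94 → $6,140; Ferraro 13,155.81 → $13,160.

Delacroix: $11,300; Orozco: $10,630; Quinlan: $4,120; Chaudhri: $4,500; Petrov: $6,140; Ferraro: $13,160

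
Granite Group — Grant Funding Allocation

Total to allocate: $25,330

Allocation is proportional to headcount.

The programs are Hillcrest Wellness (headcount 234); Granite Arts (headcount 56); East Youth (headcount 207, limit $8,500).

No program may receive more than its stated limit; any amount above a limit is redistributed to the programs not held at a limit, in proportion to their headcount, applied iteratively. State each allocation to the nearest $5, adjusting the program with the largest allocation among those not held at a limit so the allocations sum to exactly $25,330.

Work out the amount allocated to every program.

Hillcrest Wellness: $13,580; Granite Arts: $3,250; East Youth: $8,500

Headcount total: 497.
Proportional shares (ignoring caps): Hillcrest Wellness 11,926.00; Granite Arts 2,854.08; East Youth 10,549.92.
Held at cap: East Youth ($8,500); balance $16,830 reallocated over remaining headcount 290.
Remaining shares: Hillcrest Wellness 13,580.07 → $13,580; Granite Arts 3,249.93 → $3,250.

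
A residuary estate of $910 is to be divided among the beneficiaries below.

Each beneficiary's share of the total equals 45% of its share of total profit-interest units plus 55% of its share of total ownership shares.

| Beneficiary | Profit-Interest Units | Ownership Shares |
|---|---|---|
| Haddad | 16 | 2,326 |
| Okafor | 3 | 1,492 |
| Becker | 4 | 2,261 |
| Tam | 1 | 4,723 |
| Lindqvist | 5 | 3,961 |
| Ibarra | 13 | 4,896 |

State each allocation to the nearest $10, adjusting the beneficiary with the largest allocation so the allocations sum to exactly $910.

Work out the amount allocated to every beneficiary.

Totals — profit-interest units 42, ownership shares 19,659.
Composite weights (45% profit-interest units + 55% ownership shares): Haddad 0.2365; Okafor 0.0739; Becker 0.1061; Tam 0.1428; Lindqvist 0.1644; Ibarra 0.2763.
Pro-rata amounts: Haddad 215.22; Okafor 67.23; Becker 96.56; Tam 129.99; Lindqvist 149.59; Ibarra 251.40.
After rounding ($10): Haddad $220; Okafor $70; Becker $100; Tam $130; Lindqvist $150; Ibarra $250. Sum = $920.
Difference $910 − $920 = −$10 applied to largest allocation (Ibarra): Ibarra becomes $240.

Haddad: $220 · Okafor: $70 · Becker: $100 · Tam: $130 · Lindqvist: $150 · Ibarra: $240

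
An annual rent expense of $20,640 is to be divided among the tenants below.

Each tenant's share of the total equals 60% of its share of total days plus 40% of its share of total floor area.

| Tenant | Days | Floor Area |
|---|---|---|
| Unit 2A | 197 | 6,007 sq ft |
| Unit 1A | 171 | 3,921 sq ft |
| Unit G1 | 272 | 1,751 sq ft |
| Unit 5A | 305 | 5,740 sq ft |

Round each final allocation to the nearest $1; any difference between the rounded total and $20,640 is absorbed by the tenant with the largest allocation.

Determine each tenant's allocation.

Unit 2A: $5,429 | Unit 1A: $4,099 | Unit G1: $4,394 | Unit 5A: $6,718

Days total 945; floor area total 17,419.
Composite weights (60% days + 40% floor area): Unit 2A 0.2630; Unit 1A 0.1986; Unit G1 0.2129; Unit 5A 0.3255.
Raw shares: Unit 2A 5,428.75; Unit 1A 4,099.33; Unit G1 4,394.41; Unit 5A 6,717.51.
After rounding ($1): Unit 2A $5,429; Unit 1A $4,099; Unit G1 $4,394; Unit 5A $6,718. Sum = $20,640.
Rounded total matches; no reconciliation needed.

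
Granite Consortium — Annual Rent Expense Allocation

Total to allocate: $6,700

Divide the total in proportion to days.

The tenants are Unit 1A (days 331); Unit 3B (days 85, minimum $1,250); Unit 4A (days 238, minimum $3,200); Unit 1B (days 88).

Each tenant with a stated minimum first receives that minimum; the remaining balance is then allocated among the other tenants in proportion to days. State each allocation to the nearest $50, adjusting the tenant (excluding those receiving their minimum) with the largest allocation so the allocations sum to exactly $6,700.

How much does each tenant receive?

Guaranteed amounts: Unit 3B $1,250; Unit 4A $3,200. Residual $2,250.
Residual split over remaining days 419: Unit 1A 1,777.45 → $1,800; Unit 1B 472.55 → $450.

Unit 1A: $1,800 | Unit 3B: $1,250 | Unit 4A: $3,200 | Unit 1B: $450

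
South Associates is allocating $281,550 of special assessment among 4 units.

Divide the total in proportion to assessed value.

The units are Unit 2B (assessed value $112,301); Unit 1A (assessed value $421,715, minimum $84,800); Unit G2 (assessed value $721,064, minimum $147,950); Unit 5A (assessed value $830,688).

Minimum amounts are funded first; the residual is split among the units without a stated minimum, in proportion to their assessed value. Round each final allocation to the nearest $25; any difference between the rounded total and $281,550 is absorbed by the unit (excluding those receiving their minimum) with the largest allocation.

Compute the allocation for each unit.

Fund the minimums — Unit 1A $84,800; Unit G2 $147,950. Remaining pool $48,800.
Remaining pool split over remaining assessed value 942,989: Unit 2B 5,811.61 → $5,800; Unit 5A 42,988.39 → $43,000.

Unit 2B: $5,800 · Unit 1A: $84,800 · Unit G2: $147,950 · Unit 5A: $43,000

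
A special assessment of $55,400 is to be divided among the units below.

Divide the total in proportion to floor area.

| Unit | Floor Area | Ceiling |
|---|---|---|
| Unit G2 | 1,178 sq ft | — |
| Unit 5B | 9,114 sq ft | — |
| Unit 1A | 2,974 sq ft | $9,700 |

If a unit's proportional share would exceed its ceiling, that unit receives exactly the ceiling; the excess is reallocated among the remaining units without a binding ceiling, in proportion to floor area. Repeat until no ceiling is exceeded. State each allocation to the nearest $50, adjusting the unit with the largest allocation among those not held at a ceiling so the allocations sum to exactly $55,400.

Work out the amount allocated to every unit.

Floor area total: 13,266.
Proportional shares (ignoring caps): Unit G2 4,919.43; Unit 5B 38,060.88; Unit 1A 12,419.69.
Capped: Unit 1A ($9,700); residual $45,700 reallocated over remaining floor area 10,292.
Redistributed shares: Unit G2 5,230.72 → $5,250; Unit 5B 40,469.28 → $40,450.

Unit G2: $5,250 · Unit 5B: $40,450 · Unit 1A: $9,700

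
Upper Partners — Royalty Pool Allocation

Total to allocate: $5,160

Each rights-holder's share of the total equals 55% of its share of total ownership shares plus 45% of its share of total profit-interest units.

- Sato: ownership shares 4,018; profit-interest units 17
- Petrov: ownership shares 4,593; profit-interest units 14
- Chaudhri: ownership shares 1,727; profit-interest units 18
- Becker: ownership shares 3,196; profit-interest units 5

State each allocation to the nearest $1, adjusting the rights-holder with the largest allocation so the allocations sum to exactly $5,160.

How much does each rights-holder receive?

Ownership shares total 13,534; profit-interest units total 54.
Combined weights (55% ownership shares + 45% profit-interest units): Sato 0.3050; Petrov 0.3033; Chaudhri 0.2202; Becker 0.1715.
Pro-rata amounts: Sato 1,573.55; Petrov 1,565.13; Chaudhri 1,136.14; Becker 885.18.
After rounding ($1): Sato $1,574; Petrov $1,565; Chaudhri $1,136; Becker $885. Sum = $5,160.
No rounding difference to absorb.

Sato: $1,574 · Petrov: $1,565 · Chaudhri: $1,136 · Becker: $885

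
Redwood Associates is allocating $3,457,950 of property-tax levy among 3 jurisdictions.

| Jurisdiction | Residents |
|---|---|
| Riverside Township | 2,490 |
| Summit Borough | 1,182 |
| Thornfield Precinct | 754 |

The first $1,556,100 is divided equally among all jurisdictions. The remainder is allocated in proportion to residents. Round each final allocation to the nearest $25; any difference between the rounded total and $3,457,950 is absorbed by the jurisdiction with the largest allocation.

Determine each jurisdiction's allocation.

Riverside Township: $1,588,650 | Summit Borough: $1,026,600 | Thornfield Precinct: $842,700

$1,556,100 shared equally gives $518,700 per jurisdiction.
Remainder $1,901,850 by residents (total 4,426): Riverside Township 1,069,951.76 → $1,069,950; Summit Borough 507,904.81 → $507,900; Thornfield Precinct 323,993.43 → $324,000.
Totals: Riverside Township $518,700 + $1,069,950 = $1,588,650; Summit Borough $518,700 + $507,900 = $1,026,600; Thornfield Precinct $518,700 + $324,000 = $842,700.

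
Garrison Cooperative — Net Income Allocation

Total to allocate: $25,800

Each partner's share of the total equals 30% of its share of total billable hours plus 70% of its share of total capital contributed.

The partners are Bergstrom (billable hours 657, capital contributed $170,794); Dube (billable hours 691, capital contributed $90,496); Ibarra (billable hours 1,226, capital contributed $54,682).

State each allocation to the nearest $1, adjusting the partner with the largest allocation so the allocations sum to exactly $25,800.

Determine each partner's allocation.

Bergstrom: $11,738; Dube: $7,250; Ibarra: $6,812

Billable hours total 2,574; capital contributed total 315,972.
Combined weights (30% billable hours + 70% capital contributed): Bergstrom 0.4549; Dube 0.2810; Ibarra 0.2640.
Raw shares: Bergstrom 11,737.66; Dube 7,250.31; Ibarra 6,812.03.
After rounding ($1): Bergstrom $11,738; Dube $7,250; Ibarra $6,812. Sum = $25,800.
No rounding difference to absorb.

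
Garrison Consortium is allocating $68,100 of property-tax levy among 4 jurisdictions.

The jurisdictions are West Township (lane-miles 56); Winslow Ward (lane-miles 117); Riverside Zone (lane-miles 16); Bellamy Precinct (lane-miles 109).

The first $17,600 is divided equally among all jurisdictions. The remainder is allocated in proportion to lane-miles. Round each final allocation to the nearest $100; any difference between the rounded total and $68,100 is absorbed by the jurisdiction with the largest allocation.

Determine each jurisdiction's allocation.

West Township: $13,900 | Winslow Ward: $24,200 | Riverside Zone: $7,100 | Bellamy Precinct: $22,900

$17,600 shared equally gives $4,400 per jurisdiction.
Remainder $50,500 by lane-miles (total 298): West Township 9,489.93 → $9,500; Winslow Ward 19,827.18 → $19,800; Riverside Zone 2,711.41 → $2,700; Bellamy Precinct 18,471.48 → $18,500.
Totals: West Township $4,400 + $9,500 = $13,900; Winslow Ward $4,400 + $19,800 = $24,200; Riverside Zone $4,400 + $2,700 = $7,100; Bellamy Precinct $4,400 + $18,500 = $22,900.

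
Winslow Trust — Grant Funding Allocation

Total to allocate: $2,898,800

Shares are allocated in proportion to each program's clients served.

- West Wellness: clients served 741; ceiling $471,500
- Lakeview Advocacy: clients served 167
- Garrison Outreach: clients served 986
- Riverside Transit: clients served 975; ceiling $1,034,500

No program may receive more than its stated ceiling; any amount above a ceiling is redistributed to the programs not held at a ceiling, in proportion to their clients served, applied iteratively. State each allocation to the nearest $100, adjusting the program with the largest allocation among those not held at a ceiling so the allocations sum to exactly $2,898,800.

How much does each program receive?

West Wellness: $471,500 · Lakeview Advocacy: $201,700 · Garrison Outreach: $1,191,100 · Riverside Transit: $1,034,500

Combined clients served = 2,869.
Unconstrained shares: West Wellness 748,696.69; Lakeview Advocacy 168,734.61; Garrison Outreach 996,241.48; Riverside Transit 985,127.22.
Held at cap: West Wellness ($471,500); balance $2,427,300 reallocated over remaining clients served 2,128.
Held at cap: Riverside Transit ($1,034,500); balance $1,392,800 reallocated over remaining clients served 1,153.
Redistributed shares: Lakeview Advocacy 201,732.52 → $201,700; Garrison Outreach 1,191,067.48 → $1,191,100.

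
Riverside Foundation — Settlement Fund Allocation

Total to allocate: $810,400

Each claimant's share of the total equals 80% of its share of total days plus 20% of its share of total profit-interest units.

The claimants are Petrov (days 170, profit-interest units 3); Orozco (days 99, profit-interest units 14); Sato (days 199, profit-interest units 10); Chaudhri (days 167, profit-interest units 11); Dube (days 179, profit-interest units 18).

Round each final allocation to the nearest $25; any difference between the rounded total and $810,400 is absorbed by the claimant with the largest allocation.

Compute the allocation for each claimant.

Petrov: $144,075 | Orozco: $119,375 | Sato: $187,450 | Chaudhri: $164,850 | Dube: $194,650

Days total 814; profit-interest units total 56.
Composite weights (80% days + 20% profit-interest units): Petrov 0.1778; Orozco 0.1473; Sato 0.2313; Chaudhri 0.2034; Dube 0.2402.
Pro-rata amounts: Petrov 144,081.38; Orozco 119,369.73; Sato 187,438.78; Chaudhri 164,846.28; Dube 194,663.83.
At nearest $25: Petrov $144,075; Orozco $119,375; Sato $187,450; Chaudhri $164,850; Dube $194,675. Sum = $810,425.
Difference $810,400 − $810,425 = −$25 applied to largest allocation (Dube): Dube becomes $194,650.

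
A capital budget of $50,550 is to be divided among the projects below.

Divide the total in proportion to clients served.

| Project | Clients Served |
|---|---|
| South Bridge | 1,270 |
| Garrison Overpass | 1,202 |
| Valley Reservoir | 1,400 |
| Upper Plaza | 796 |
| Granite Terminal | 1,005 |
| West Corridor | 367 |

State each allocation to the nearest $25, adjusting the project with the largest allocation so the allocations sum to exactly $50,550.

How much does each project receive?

Sum of clients served: 6,040.
Proportional shares: South Bridge 1,270/6,040 × $50,550 = 10,628.89; Garrison Overpass 1,202/6,040 × $50,550 = 10,059.78; Valley Reservoir 1,400/6,040 × $50,550 = 11,716.89; Upper Plaza 796/6,040 × $50,550 = 6,661.89; Granite Terminal 1,005/6,040 × $50,550 = 8,411.05; West Corridor 367/6,040 × $50,550 = 3,071.50.
At nearest $25: South Bridge $10,625; Garrison Overpass $10,050; Valley Reservoir $11,725; Upper Plaza $6,650; Granite Terminal $8,400; West Corridor $3,075. Sum = $50,525.
Difference $50,550 − $50,525 = +$25 applied to largest allocation (Valley Reservoir): Valley Reservoir becomes $11,750.

South Bridge: $10,625; Garrison Overpass: $10,050; Valley Reservoir: $11,750; Upper Plaza: $6,650; Granite Terminal: $8,400; West Corridor: $3,075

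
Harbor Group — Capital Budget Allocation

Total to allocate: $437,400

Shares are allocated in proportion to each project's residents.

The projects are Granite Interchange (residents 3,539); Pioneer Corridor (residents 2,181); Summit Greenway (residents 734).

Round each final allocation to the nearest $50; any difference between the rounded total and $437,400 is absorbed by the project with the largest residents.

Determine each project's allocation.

Total residents = 3,539 + 2,181 + 734 = 6,454.
Unrounded shares: Granite Interchange 239,844.84; Pioneer Corridor 147,810.57; Summit Greenway 49,744.59.
After rounding ($50): Granite Interchange $239,850; Pioneer Corridor $147,800; Summit Greenway $49,750. Sum = $437,400.
No rounding difference to absorb.

Granite Interchange: $239,850 | Pioneer Corridor: $147,800 | Summit Greenway: $49,750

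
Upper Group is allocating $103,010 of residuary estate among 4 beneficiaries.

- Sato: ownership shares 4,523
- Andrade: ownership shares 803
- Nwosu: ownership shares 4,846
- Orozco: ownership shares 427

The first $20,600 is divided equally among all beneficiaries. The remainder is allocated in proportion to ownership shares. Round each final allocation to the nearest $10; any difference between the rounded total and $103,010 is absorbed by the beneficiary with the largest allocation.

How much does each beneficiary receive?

Sato: $40,320; Andrade: $11,390; Nwosu: $42,830; Orozco: $8,470

First tranche $20,600 split equally: $5,150 each.
Remainder $82,410 by ownership shares (total 10,599): Sato 35,167.51 → $35,170; Andrade 6,243.54 → $6,240; Nwosu 37,678.92 → $37,680; Orozco 3,320.04 → $3,320.
Totals: Sato $5,150 + $35,170 = $40,320; Andrade $5,150 + $6,240 = $11,390; Nwosu $5,150 + $37,680 = $42,830; Orozco $5,150 + $3,320 = $8,470.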